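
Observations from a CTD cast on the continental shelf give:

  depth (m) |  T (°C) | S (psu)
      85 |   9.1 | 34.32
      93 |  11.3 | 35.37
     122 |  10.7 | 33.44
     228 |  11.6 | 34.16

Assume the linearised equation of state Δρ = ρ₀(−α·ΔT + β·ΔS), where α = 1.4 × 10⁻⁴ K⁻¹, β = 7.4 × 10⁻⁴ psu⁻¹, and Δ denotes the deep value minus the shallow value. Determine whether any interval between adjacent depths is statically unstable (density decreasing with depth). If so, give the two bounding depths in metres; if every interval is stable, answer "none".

Evaluate Δρ/ρ₀ = −αΔT + βΔS across each adjacent pair:
  85–93 m: −αΔT+βΔS = −(1.4 × 10⁻⁴)(+2.2)+(7.4 × 10⁻⁴)(+1.05) = 4.7 × 10⁻⁴ → stable
  93–122 m: −αΔT+βΔS = −(1.4 × 10⁻⁴)(-0.6)+(7.4 × 10⁻⁴)(-1.93) = -1.3 × 10⁻³ → UNSTABLE
  122–228 m: −αΔT+βΔS = −(1.4 × 10⁻⁴)(+0.9)+(7.4 × 10⁻⁴)(+0.72) = 4.1 × 10⁻⁴ → stable
The 93–122 m interval has Δρ < 0: lighter water underlies denser water.

93–122 m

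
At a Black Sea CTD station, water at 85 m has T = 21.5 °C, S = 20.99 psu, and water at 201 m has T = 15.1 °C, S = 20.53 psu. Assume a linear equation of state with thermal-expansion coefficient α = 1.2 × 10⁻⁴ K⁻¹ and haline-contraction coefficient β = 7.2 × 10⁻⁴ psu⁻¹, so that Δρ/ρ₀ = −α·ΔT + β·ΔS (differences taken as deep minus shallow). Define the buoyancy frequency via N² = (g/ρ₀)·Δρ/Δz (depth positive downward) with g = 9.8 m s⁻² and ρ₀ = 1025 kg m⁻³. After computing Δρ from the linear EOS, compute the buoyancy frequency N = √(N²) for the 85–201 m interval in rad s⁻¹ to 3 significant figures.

6.07 × 10⁻³ rad s⁻¹

ΔT = -6.4 K, ΔS = -0.46 psu (deep − shallow).
Δρ/ρ₀ = −αΔT + βΔS = 7.68 × 10⁻⁴ − 3.312 × 10⁻⁴ = 4.368 × 10⁻⁴, so Δρ ≈ 0.4477 kg m⁻³.
N² = (g/ρ₀)·Δρ/Δz = g·(Δρ/ρ₀)/Δz = 9.8 × 4.368 × 10⁻⁴ / 116 = 3.6902 × 10⁻⁵ s⁻².
N = √(3.6902 × 10⁻⁵) = 6.0747 × 10⁻³ rad s⁻¹ ≈ 6.07 × 10⁻³ rad s⁻¹.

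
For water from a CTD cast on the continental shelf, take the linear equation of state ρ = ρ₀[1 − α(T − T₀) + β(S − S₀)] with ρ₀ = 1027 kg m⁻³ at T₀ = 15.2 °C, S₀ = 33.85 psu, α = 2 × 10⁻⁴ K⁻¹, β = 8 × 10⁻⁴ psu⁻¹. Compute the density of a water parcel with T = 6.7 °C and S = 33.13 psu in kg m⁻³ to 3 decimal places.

1028.154 kg m⁻³

T − T₀ = -8.5 K, S − S₀ = -0.72 psu.
Bracket = 1 − α·(-8.5) + β·(-0.72) = 1 + (1.124 × 10⁻³) = 1.0011240.
ρ = 1027 × 1.0011240 = 1028.154 kg m⁻³.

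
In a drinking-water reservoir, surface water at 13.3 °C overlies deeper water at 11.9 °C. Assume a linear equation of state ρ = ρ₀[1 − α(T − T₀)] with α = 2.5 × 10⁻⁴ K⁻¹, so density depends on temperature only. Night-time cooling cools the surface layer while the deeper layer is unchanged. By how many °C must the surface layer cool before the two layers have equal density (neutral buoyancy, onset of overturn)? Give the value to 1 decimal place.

With temperature the only control, equal density requires T_surf′ = T_deep.
T_surf′ = 11.9 °C.
Cooling required: 13.3 − 11.9 = 1.4 °C.

1.4 °C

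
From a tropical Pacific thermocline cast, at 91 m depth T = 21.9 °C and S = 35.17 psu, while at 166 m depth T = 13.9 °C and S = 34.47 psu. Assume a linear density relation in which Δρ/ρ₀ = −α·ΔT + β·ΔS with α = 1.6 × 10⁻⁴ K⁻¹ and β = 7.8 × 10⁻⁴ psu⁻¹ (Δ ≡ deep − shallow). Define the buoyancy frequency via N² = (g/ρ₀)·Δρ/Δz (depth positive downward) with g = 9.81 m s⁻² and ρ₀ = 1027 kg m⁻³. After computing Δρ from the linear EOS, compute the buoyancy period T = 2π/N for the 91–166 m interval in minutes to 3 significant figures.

10.7 min

ΔT = -8.0 K, ΔS = -0.70 psu (deep − shallow).
Δρ/ρ₀ = −αΔT + βΔS = 1.28 × 10⁻³ − 5.46 × 10⁻⁴ = 7.34 × 10⁻⁴, so Δρ ≈ 0.7538 kg m⁻³.
N² = (g/ρ₀)·Δρ/Δz = g·(Δρ/ρ₀)/Δz = 9.81 × 7.34 × 10⁻⁴ / 75 = 9.6007 × 10⁻⁵ s⁻².
N = √(9.6007 × 10⁻⁵) = 9.7983 × 10⁻³ rad s⁻¹ → T = 2π/N = 641.25 s = 10.688 min ≈ 10.7 min.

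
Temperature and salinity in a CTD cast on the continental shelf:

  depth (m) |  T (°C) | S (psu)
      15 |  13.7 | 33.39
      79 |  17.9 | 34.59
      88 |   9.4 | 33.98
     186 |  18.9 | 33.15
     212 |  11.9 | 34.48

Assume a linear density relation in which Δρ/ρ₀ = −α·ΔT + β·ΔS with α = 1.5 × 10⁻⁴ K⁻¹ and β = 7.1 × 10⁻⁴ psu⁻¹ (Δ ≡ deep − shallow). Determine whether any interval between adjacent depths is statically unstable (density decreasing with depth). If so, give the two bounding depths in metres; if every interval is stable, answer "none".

Evaluate Δρ/ρ₀ = −αΔT + βΔS across each adjacent pair:
  15–79 m: −αΔT+βΔS = −(1.5 × 10⁻⁴)(+4.2)+(7.1 × 10⁻⁴)(+1.20) = 2.2 × 10⁻⁴ → stable
  79–88 m: −αΔT+βΔS = −(1.5 × 10⁻⁴)(-8.5)+(7.1 × 10⁻⁴)(-0.61) = 8.4 × 10⁻⁴ → stable
  88–186 m: −αΔT+βΔS = −(1.5 × 10⁻⁴)(+9.5)+(7.1 × 10⁻⁴)(-0.83) = -2.0 × 10⁻³ → UNSTABLE
  186–212 m: −αΔT+βΔS = −(1.5 × 10⁻⁴)(-7.0)+(7.1 × 10⁻⁴)(+1.33) = 2.0 × 10⁻³ → stable
The 88–186 m interval has Δρ < 0: lighter water underlies denser water.

88–186 m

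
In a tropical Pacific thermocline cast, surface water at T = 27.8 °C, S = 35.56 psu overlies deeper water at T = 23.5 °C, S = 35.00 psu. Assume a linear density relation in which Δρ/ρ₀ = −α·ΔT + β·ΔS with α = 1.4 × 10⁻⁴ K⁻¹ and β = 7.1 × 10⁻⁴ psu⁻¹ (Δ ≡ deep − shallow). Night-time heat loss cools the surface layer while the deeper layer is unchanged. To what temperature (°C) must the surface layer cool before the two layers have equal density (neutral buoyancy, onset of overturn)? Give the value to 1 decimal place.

26.3 °C

Neutral buoyancy requires Δρ = 0, i.e. −α(T_deep − T_surf′) + β(S_deep − S_surf) = 0.
T_surf′ = T_deep − (β/α)·ΔS = 23.5 − (7.1 × 10⁻⁴/1.4 × 10⁻⁴)·(-0.56) = 26.340 °C.
Cooling required: 27.8 − (26.340) = 1.460 °C.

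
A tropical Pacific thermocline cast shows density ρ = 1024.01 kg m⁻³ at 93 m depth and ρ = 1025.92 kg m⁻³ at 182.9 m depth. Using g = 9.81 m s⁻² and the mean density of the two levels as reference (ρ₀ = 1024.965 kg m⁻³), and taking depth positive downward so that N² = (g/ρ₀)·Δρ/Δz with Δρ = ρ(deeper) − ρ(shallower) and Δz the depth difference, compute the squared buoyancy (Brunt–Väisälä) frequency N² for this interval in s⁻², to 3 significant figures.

2.03 × 10⁻⁴ s⁻²

Δρ = 1025.92 − 1024.01 = 1.91 kg m⁻³ over Δz = 182.9 − 93 = 89.9 m.
N² = (9.81/1024.965) × (1.91/89.9) = 2.0335 × 10⁻⁴ s⁻² ≈ 2.03 × 10⁻⁴ s⁻².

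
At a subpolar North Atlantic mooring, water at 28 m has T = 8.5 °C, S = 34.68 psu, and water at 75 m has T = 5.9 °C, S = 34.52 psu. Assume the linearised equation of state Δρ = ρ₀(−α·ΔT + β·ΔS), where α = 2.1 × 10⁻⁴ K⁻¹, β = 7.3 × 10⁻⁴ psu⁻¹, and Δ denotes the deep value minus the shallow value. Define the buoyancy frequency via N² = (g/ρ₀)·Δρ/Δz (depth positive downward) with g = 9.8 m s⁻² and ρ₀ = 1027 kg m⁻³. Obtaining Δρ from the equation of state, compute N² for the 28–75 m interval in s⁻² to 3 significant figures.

8.95 × 10⁻⁵ s⁻²

ΔT = -2.6 K, ΔS = -0.16 psu (deep − shallow).
Δρ/ρ₀ = −αΔT + βΔS = 5.46 × 10⁻⁴ − 1.168 × 10⁻⁴ = 4.292 × 10⁻⁴, so Δρ ≈ 0.4408 kg m⁻³.
N² = (g/ρ₀)·Δρ/Δz = g·(Δρ/ρ₀)/Δz = 9.8 × 4.292 × 10⁻⁴ / 47 = 8.9493 × 10⁻⁵ s⁻² ≈ 8.95 × 10⁻⁵ s⁻².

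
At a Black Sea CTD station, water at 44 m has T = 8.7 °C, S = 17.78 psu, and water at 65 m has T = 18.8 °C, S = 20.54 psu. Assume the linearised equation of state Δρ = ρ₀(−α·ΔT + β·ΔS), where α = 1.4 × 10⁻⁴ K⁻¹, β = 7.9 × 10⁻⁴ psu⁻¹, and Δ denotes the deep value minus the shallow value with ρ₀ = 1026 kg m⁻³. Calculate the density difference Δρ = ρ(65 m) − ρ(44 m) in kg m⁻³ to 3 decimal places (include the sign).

+0.786 kg m⁻³

ΔT = +10.1 K, ΔS = +2.76 psu (deep − shallow).
Δρ/ρ₀ = −(1.4 × 10⁻⁴)(+10.1) + (7.9 × 10⁻⁴)(+2.76) = 7.664 × 10⁻⁴.
Δρ = 1026 × (7.664 × 10⁻⁴) = +0.786 kg m⁻³.
Positive Δρ: denser below, stable.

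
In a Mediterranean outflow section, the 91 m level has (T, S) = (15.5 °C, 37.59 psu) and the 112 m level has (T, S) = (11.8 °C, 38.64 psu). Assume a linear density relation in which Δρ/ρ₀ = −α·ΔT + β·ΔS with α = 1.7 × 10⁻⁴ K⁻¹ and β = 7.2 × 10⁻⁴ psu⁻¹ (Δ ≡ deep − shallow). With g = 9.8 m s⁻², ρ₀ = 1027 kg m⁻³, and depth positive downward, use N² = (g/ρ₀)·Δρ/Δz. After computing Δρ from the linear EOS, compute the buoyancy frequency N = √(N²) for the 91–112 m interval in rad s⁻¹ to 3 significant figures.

0.0254 rad s⁻¹

ΔT = -3.7 K, ΔS = +1.05 psu (deep − shallow).
Δρ/ρ₀ = −αΔT + βΔS = 6.29 × 10⁻⁴ + 7.56 × 10⁻⁴ = 1.385 × 10⁻³, so Δρ ≈ 1.422 kg m⁻³.
N² = (g/ρ₀)·Δρ/Δz = g·(Δρ/ρ₀)/Δz = 9.8 × 1.385 × 10⁻³ / 21 = 6.4633 × 10⁻⁴ s⁻².
N = √(6.4633 × 10⁻⁴) = 0.025423 rad s⁻¹ ≈ 0.0254 rad s⁻¹.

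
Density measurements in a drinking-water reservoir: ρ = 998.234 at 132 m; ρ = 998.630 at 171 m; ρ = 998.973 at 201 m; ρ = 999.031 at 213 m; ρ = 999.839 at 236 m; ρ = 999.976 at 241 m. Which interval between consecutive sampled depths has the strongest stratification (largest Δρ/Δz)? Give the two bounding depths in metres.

213–236 m

Compute the density gradient over each adjacent pair:
  132–171 m: Δρ/Δz = 0.396/39 = 0.010 kg m⁻⁴
  171–201 m: Δρ/Δz = 0.343/30 = 0.011 kg m⁻⁴
  201–213 m: Δρ/Δz = 0.058/12 = 4.8 × 10⁻³ kg m⁻⁴
  213–236 m: Δρ/Δz = 0.808/23 = 0.035 kg m⁻⁴
  236–241 m: Δρ/Δz = 0.137/5 = 0.027 kg m⁻⁴
The largest gradient is in the 213–236 m interval — the pycnocline.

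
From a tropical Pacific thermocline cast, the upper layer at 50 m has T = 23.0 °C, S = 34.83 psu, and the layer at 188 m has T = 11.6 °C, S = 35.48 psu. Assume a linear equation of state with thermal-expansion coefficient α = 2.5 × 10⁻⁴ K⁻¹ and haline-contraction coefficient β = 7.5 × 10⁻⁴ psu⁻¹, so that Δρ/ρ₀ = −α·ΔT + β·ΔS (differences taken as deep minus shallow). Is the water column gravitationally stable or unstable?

ΔT = 11.6 − 23.0 = -11.4 K and ΔS = 35.48 − 34.83 = +0.65 psu (deep − shallow).
−αΔT = 2.85 × 10⁻³; βΔS = 4.875 × 10⁻⁴; sum Δρ/ρ₀ = 3.3375 × 10⁻³.
Δρ/ρ₀ > 0, so Δρ > 0: deeper water is denser → statically stable.

stable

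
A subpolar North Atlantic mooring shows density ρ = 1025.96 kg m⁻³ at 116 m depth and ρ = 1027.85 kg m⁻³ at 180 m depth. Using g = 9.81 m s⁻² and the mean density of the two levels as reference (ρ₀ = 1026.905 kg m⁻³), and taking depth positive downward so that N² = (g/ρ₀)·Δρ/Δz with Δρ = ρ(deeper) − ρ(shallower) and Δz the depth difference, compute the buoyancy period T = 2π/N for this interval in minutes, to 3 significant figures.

Δρ = 1027.85 − 1025.96 = 1.89 kg m⁻³ over Δz = 180 − 116 = 64 m.
N² = (9.81/1026.905) × (1.89/64) = 2.8211 × 10⁻⁴ s⁻².
N = √(2.8211 × 10⁻⁴) = 0.016796 rad s⁻¹, so T = 2π/N = 374.09 s = 6.2348 min ≈ 6.23 min.

6.23 min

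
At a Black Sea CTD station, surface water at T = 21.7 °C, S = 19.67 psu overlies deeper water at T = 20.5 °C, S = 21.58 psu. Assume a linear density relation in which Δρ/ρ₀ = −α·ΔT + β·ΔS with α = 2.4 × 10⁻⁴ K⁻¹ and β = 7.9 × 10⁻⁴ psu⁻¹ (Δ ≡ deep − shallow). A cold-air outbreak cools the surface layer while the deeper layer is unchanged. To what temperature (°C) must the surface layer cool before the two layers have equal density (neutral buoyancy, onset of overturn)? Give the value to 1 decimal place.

14.2 °C

Neutral buoyancy requires Δρ = 0, i.e. −α(T_deep − T_surf′) + β(S_deep − S_surf) = 0.
T_surf′ = T_deep − (β/α)·ΔS = 20.5 − (7.9 × 10⁻⁴/2.4 × 10⁻⁴)·(+1.91) = 14.213 °C.
Cooling required: 21.7 − (14.213) = 7.487 °C.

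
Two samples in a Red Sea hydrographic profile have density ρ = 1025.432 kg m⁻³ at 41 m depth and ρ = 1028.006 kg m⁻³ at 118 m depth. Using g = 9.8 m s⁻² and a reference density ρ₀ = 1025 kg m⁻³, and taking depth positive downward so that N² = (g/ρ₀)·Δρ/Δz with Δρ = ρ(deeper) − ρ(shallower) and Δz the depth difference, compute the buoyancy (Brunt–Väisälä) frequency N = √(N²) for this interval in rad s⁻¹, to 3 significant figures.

Δρ = 1028.006 − 1025.432 = 2.574 kg m⁻³ over Δz = 118 − 41 = 77 m.
N² = (9.8/1025) × (2.574/77) = 3.1961 × 10⁻⁴ s⁻².
N = √(3.1961 × 10⁻⁴) = 0.017878 rad s⁻¹ ≈ 0.0179 rad s⁻¹.

0.0179 rad s⁻¹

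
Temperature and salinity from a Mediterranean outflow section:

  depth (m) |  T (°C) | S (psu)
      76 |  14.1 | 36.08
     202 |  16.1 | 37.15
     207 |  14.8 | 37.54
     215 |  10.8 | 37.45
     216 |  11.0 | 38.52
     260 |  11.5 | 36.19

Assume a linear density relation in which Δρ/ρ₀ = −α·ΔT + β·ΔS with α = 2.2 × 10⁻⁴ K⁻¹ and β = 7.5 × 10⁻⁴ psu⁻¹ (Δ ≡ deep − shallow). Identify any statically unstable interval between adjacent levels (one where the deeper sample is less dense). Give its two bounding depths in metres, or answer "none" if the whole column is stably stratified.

Evaluate Δρ/ρ₀ = −αΔT + βΔS across each adjacent pair:
  76–202 m: −αΔT+βΔS = −(2.2 × 10⁻⁴)(+2.0)+(7.5 × 10⁻⁴)(+1.07) = 3.6 × 10⁻⁴ → stable
  202–207 m: −αΔT+βΔS = −(2.2 × 10⁻⁴)(-1.3)+(7.5 × 10⁻⁴)(+0.39) = 5.8 × 10⁻⁴ → stable
  207–215 m: −αΔT+βΔS = −(2.2 × 10⁻⁴)(-4.0)+(7.5 × 10⁻⁴)(-0.09) = 8.1 × 10⁻⁴ → stable
  215–216 m: −αΔT+βΔS = −(2.2 × 10⁻⁴)(+0.2)+(7.5 × 10⁻⁴)(+1.07) = 7.6 × 10⁻⁴ → stable
  216–260 m: −αΔT+βΔS = −(2.2 × 10⁻⁴)(+0.5)+(7.5 × 10⁻⁴)(-2.33) = -1.9 × 10⁻³ → UNSTABLE
The 216–260 m interval has Δρ < 0: lighter water underlies denser water.

216–260 m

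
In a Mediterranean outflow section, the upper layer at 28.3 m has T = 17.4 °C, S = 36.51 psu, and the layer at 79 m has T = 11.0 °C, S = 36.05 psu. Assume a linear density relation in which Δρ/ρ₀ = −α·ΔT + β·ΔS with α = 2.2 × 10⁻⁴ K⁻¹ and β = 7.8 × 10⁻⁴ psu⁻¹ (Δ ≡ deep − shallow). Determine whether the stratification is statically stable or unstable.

ΔT = 11.0 − 17.4 = -6.4 K and ΔS = 36.05 − 36.51 = -0.46 psu (deep − shallow).
−αΔT = 1.408 × 10⁻³; βΔS = -3.588 × 10⁻⁴; sum Δρ/ρ₀ = 1.0492 × 10⁻³.
Δρ/ρ₀ > 0, so Δρ > 0: deeper water is denser → statically stable.

stable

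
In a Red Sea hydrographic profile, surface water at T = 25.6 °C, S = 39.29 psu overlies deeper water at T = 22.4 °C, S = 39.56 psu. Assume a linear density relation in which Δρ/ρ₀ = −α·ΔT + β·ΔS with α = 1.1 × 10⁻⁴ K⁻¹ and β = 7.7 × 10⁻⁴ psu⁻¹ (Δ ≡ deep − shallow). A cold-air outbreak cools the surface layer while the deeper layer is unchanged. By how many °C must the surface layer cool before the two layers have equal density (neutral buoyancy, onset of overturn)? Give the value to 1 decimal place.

Neutral buoyancy requires Δρ = 0, i.e. −α(T_deep − T_surf′) + β(S_deep − S_surf) = 0.
T_surf′ = T_deep − (β/α)·ΔS = 22.4 − (7.7 × 10⁻⁴/1.1 × 10⁻⁴)·(+0.27) = 20.510 °C.
Cooling required: 25.6 − (20.510) = 5.090 °C.

5.1 °C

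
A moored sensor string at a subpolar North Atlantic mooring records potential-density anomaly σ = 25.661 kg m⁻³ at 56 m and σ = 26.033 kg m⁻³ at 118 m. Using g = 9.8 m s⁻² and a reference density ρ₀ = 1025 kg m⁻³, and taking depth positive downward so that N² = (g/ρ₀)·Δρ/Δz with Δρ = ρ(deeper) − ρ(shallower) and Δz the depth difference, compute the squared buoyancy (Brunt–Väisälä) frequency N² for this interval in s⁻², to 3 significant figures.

5.74 × 10⁻⁵ s⁻²

Δρ = 1026.033 − 1025.661 = 0.372 kg m⁻³ over Δz = 118 − 56 = 62 m.
N² = (9.8/1025) × (0.372/62) = 5.7366 × 10⁻⁵ s⁻² ≈ 5.74 × 10⁻⁵ s⁻².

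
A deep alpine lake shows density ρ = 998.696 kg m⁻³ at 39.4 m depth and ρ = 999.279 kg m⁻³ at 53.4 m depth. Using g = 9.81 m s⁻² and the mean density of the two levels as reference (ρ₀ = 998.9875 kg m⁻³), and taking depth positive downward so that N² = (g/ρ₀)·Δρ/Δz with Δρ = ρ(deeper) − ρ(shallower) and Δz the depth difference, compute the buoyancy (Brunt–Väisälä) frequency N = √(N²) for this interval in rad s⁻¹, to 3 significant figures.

0.0202 rad s⁻¹

Δρ = 999.279 − 998.696 = 0.583 kg m⁻³ over Δz = 53.4 − 39.4 = 14 m.
N² = (9.81/998.9875) × (0.583/14) = 4.0893 × 10⁻⁴ s⁻².
N = √(4.0893 × 10⁻⁴) = 0.020222 rad s⁻¹ ≈ 0.0202 rad s⁻¹.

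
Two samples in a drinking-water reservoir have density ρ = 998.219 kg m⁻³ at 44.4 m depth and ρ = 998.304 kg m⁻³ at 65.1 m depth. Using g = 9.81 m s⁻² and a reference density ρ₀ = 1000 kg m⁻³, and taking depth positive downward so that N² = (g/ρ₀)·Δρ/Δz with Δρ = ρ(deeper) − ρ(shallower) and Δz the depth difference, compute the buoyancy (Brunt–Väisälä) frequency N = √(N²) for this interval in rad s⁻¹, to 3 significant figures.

6.35 × 10⁻³ rad s⁻¹

Δρ = 998.304 − 998.219 = 0.085 kg m⁻³ over Δz = 65.1 − 44.4 = 20.7 m.
N² = (9.81/1000) × (0.085/20.7) = 4.0283 × 10⁻⁵ s⁻².
N = √(4.0283 × 10⁻⁵) = 6.3469 × 10⁻³ rad s⁻¹ ≈ 6.35 × 10⁻³ rad s⁻¹.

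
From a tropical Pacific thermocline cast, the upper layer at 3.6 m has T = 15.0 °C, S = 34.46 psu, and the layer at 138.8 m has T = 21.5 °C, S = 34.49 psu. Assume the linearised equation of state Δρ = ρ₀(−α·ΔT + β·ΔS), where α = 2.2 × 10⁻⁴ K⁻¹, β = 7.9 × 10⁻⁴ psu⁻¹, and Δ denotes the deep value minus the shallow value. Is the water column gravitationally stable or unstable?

unstable

ΔT = 21.5 − 15.0 = +6.5 K and ΔS = 34.49 − 34.46 = +0.03 psu (deep − shallow).
−αΔT = -1.43 × 10⁻³; βΔS = 2.37 × 10⁻⁵; sum Δρ/ρ₀ = -1.4063 × 10⁻³.
Δρ/ρ₀ < 0, so Δρ < 0: deeper water is lighter → statically unstable; the column would overturn.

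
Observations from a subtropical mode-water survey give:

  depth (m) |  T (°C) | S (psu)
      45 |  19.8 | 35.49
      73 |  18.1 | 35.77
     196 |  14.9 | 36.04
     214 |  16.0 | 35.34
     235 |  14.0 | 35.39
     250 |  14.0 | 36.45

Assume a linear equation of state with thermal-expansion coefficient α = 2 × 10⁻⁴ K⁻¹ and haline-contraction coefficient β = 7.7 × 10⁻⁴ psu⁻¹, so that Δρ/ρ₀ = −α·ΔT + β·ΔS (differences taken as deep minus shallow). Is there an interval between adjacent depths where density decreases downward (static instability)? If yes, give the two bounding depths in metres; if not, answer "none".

196–214 m

Evaluate Δρ/ρ₀ = −αΔT + βΔS across each adjacent pair:
  45–73 m: −αΔT+βΔS = −(2 × 10⁻⁴)(-1.7)+(7.7 × 10⁻⁴)(+0.28) = 5.6 × 10⁻⁴ → stable
  73–196 m: −αΔT+βΔS = −(2 × 10⁻⁴)(-3.2)+(7.7 × 10⁻⁴)(+0.27) = 8.5 × 10⁻⁴ → stable
  196–214 m: −αΔT+βΔS = −(2 × 10⁻⁴)(+1.1)+(7.7 × 10⁻⁴)(-0.70) = -7.6 × 10⁻⁴ → UNSTABLE
  214–235 m: −αΔT+βΔS = −(2 × 10⁻⁴)(-2.0)+(7.7 × 10⁻⁴)(+0.05) = 4.4 × 10⁻⁴ → stable
  235–250 m: −αΔT+βΔS = −(2 × 10⁻⁴)(+0.0)+(7.7 × 10⁻⁴)(+1.06) = 8.2 × 10⁻⁴ → stable
The 196–214 m interval has Δρ < 0: lighter water underlies denser water.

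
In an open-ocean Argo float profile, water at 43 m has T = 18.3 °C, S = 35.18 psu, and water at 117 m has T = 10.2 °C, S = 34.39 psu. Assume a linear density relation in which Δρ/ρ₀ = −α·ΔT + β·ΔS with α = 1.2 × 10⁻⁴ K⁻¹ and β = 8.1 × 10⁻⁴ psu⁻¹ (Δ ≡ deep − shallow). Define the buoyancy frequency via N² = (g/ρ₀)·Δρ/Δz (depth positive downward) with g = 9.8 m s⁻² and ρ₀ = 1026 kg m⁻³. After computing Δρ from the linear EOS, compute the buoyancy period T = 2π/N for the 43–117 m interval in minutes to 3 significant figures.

15.8 min

ΔT = -8.1 K, ΔS = -0.79 psu (deep − shallow).
Δρ/ρ₀ = −αΔT + βΔS = 9.72 × 10⁻⁴ − 6.399 × 10⁻⁴ = 3.321 × 10⁻⁴, so Δρ ≈ 0.3407 kg m⁻³.
N² = (g/ρ₀)·Δρ/Δz = g·(Δρ/ρ₀)/Δz = 9.8 × 3.321 × 10⁻⁴ / 74 = 4.3981 × 10⁻⁵ s⁻².
N = √(4.3981 × 10⁻⁵) = 6.6318 × 10⁻³ rad s⁻¹ → T = 2π/N = 947.43 s = 15.790 min ≈ 15.8 min.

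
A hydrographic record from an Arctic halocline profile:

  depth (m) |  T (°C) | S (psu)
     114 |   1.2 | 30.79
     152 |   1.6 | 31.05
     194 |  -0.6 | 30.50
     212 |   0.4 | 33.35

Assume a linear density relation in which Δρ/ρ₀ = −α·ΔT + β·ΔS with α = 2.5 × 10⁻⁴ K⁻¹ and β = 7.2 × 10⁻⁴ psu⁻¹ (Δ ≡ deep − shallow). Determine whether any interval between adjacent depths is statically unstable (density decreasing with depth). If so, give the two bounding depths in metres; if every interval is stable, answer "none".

none

Evaluate Δρ/ρ₀ = −αΔT + βΔS across each adjacent pair:
  114–152 m: −αΔT+βΔS = −(2.5 × 10⁻⁴)(+0.4)+(7.2 × 10⁻⁴)(+0.26) = 8.7 × 10⁻⁵ → stable
  152–194 m: −αΔT+βΔS = −(2.5 × 10⁻⁴)(-2.2)+(7.2 × 10⁻⁴)(-0.55) = 1.5 × 10⁻⁴ → stable
  194–212 m: −αΔT+βΔS = −(2.5 × 10⁻⁴)(+1.0)+(7.2 × 10⁻⁴)(+2.85) = 1.8 × 10⁻³ → stable
Every interval has Δρ > 0: the column is stably stratified throughout.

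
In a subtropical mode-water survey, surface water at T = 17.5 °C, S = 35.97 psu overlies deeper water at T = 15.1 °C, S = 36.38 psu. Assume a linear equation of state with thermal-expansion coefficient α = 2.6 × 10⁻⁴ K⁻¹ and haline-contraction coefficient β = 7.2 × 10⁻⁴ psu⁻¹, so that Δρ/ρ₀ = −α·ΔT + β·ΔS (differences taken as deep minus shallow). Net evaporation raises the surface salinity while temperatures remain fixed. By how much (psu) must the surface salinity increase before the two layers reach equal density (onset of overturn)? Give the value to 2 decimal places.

1.28 psu

Neutral buoyancy requires −α(T_deep − T_surf) + β(S_deep − S_surf′) = 0.
S_surf′ = S_deep − (α/β)·ΔT = 36.38 − (2.6 × 10⁻⁴/7.2 × 10⁻⁴)·(-2.4) = 37.2467 psu.
Increase required: 37.2467 − 35.97 = 1.2767 psu.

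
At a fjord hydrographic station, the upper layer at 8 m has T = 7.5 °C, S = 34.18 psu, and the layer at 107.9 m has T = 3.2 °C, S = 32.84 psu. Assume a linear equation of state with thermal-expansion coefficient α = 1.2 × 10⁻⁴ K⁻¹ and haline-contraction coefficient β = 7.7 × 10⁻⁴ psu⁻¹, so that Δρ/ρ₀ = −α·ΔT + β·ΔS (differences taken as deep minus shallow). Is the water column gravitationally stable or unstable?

unstable

ΔT = 3.2 − 7.5 = -4.3 K and ΔS = 32.84 − 34.18 = -1.34 psu (deep − shallow).
−αΔT = 5.16 × 10⁻⁴; βΔS = -1.0318 × 10⁻³; sum Δρ/ρ₀ = -5.158 × 10⁻⁴.
Δρ/ρ₀ < 0, so Δρ < 0: deeper water is lighter → statically unstable; the column would overturn.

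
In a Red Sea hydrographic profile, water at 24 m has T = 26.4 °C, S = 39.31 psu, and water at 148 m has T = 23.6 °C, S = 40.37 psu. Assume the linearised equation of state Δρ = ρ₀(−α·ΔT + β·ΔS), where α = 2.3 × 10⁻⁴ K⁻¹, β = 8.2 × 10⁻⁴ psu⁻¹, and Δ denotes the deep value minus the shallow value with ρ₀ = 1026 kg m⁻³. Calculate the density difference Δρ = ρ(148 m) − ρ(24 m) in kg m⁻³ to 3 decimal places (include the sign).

+1.553 kg m⁻³

ΔT = -2.8 K, ΔS = +1.06 psu (deep − shallow).
Δρ/ρ₀ = −(2.3 × 10⁻⁴)(-2.8) + (8.2 × 10⁻⁴)(+1.06) = 1.5132 × 10⁻³.
Δρ = 1026 × (1.5132 × 10⁻³) = +1.553 kg m⁻³.
Positive Δρ: denser below, stable.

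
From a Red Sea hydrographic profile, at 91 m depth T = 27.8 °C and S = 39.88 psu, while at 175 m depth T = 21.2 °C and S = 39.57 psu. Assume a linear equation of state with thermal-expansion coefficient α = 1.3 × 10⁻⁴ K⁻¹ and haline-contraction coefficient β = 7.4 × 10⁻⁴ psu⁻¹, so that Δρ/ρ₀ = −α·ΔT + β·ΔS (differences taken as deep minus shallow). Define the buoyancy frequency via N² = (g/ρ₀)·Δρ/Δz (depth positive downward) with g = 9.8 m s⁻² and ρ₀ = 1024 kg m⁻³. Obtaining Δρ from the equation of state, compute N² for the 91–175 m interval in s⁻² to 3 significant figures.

7.33 × 10⁻⁵ s⁻²

ΔT = -6.6 K, ΔS = -0.31 psu (deep − shallow).
Δρ/ρ₀ = −αΔT + βΔS = 8.58 × 10⁻⁴ − 2.294 × 10⁻⁴ = 6.286 × 10⁻⁴, so Δρ ≈ 0.6437 kg m⁻³.
N² = (g/ρ₀)·Δρ/Δz = g·(Δρ/ρ₀)/Δz = 9.8 × 6.286 × 10⁻⁴ / 84 = 7.3337 × 10⁻⁵ s⁻² ≈ 7.33 × 10⁻⁵ s⁻².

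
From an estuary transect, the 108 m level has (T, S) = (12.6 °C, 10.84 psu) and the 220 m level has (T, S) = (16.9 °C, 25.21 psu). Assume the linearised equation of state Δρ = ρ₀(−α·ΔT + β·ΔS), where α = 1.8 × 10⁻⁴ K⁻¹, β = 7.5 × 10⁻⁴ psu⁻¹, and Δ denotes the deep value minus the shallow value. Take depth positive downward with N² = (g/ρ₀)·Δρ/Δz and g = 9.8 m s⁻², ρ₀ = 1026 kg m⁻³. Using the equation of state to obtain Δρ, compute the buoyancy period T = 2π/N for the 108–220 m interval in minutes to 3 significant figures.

3.54 min

ΔT = +4.3 K, ΔS = +14.37 psu (deep − shallow).
Δρ/ρ₀ = −αΔT + βΔS = -7.74 × 10⁻⁴ + 0.0107775 = 0.0100035, so Δρ ≈ 10.26 kg m⁻³.
N² = (g/ρ₀)·Δρ/Δz = g·(Δρ/ρ₀)/Δz = 9.8 × 0.0100035 / 112 = 8.7531 × 10⁻⁴ s⁻².
N = √(8.7531 × 10⁻⁴) = 0.029586 rad s⁻¹ → T = 2π/N = 212.37 s = 3.5395 min ≈ 3.54 min.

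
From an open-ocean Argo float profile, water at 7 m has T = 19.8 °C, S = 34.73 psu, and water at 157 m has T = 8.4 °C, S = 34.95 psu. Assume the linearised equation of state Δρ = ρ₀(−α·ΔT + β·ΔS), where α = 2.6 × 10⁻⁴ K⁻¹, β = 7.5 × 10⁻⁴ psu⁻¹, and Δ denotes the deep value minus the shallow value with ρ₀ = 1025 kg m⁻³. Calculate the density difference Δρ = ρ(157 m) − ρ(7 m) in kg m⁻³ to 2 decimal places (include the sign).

ΔT = -11.4 K, ΔS = +0.22 psu (deep − shallow).
Δρ/ρ₀ = −(2.6 × 10⁻⁴)(-11.4) + (7.5 × 10⁻⁴)(+0.22) = 3.129 × 10⁻³.
Δρ = 1025 × (3.129 × 10⁻³) = +3.21 kg m⁻³.
Positive Δρ: denser below, stable.

+3.21 kg m⁻³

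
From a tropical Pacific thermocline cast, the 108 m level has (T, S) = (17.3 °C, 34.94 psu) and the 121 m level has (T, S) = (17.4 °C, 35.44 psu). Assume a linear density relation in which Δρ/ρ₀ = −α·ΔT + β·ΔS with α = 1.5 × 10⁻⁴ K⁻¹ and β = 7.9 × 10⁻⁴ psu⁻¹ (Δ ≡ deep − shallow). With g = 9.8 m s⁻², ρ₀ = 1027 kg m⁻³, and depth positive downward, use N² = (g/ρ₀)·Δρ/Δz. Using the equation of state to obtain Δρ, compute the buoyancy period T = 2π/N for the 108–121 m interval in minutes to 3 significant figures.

6.19 min

ΔT = +0.1 K, ΔS = +0.50 psu (deep − shallow).
Δρ/ρ₀ = −αΔT + βΔS = -1.50 × 10⁻⁵ + 3.95 × 10⁻⁴ = 3.80 × 10⁻⁴, so Δρ ≈ 0.3903 kg m⁻³.
N² = (g/ρ₀)·Δρ/Δz = g·(Δρ/ρ₀)/Δz = 9.8 × 3.80 × 10⁻⁴ / 13 = 2.8646 × 10⁻⁴ s⁻².
N = √(2.8646 × 10⁻⁴) = 0.016925 rad s⁻¹ → T = 2π/N = 371.24 s = 6.1873 min ≈ 6.19 min.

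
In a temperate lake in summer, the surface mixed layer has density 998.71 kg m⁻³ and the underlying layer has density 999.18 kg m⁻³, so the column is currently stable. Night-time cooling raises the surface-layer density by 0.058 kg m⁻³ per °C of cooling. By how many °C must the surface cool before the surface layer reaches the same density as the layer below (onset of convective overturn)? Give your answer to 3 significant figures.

8.10 °C

Density deficit of the surface layer: 999.18 − 998.71 = 0.47 kg m⁻³.
Required change = 0.47 / 0.058 = 8.10 °C.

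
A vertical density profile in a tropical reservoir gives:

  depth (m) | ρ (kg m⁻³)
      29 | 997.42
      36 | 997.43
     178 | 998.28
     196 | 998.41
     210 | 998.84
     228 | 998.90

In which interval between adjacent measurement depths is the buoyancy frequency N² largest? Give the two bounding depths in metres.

Compute the density gradient over each adjacent pair:
  29–36 m: Δρ/Δz = 0.01/7 = 1.4 × 10⁻³ kg m⁻⁴
  36–178 m: Δρ/Δz = 0.85/142 = 6.0 × 10⁻³ kg m⁻⁴
  178–196 m: Δρ/Δz = 0.13/18 = 7.2 × 10⁻³ kg m⁻⁴
  196–210 m: Δρ/Δz = 0.43/14 = 0.031 kg m⁻⁴
  210–228 m: Δρ/Δz = 0.06/18 = 3.3 × 10⁻³ kg m⁻⁴
The largest gradient is in the 196–210 m interval — the pycnocline.

196–210 m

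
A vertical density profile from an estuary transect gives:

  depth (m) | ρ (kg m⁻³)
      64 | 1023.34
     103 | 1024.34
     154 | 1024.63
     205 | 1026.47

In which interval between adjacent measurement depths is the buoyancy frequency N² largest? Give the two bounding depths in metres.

154–205 m

Compute the density gradient over each adjacent pair:
  64–103 m: Δρ/Δz = 1.00/39 = 0.026 kg m⁻⁴
  103–154 m: Δρ/Δz = 0.29/51 = 5.7 × 10⁻³ kg m⁻⁴
  154–205 m: Δρ/Δz = 1.84/51 = 0.036 kg m⁻⁴
The largest gradient is in the 154–205 m interval — the pycnocline.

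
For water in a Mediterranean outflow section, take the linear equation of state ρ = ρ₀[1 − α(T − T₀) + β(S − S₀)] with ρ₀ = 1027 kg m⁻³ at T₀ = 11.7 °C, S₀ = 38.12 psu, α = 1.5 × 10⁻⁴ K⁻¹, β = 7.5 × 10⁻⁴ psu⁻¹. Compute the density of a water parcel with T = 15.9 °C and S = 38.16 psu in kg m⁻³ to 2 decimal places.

1026.38 kg m⁻³

T − T₀ = +4.2 K, S − S₀ = +0.04 psu.
Bracket = 1 − α·(+4.2) + β·(+0.04) = 1 + (-6.00 × 10⁻⁴) = 0.9994000.
ρ = 1027 × 0.9994000 = 1026.38 kg m⁻³.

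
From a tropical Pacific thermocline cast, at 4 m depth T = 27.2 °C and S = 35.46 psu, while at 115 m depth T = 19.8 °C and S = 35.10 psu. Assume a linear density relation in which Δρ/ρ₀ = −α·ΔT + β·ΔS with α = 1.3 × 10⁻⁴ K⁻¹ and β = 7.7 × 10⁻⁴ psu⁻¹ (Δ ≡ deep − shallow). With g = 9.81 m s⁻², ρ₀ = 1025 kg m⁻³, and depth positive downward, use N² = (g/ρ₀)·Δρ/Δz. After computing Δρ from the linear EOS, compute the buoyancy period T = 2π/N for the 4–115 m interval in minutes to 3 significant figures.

ΔT = -7.4 K, ΔS = -0.36 psu (deep − shallow).
Δρ/ρ₀ = −αΔT + βΔS = 9.62 × 10⁻⁴ − 2.772 × 10⁻⁴ = 6.848 × 10⁻⁴, so Δρ ≈ 0.7019 kg m⁻³.
N² = (g/ρ₀)·Δρ/Δz = g·(Δρ/ρ₀)/Δz = 9.81 × 6.848 × 10⁻⁴ / 111 = 6.0522 × 10⁻⁵ s⁻².
N = √(6.0522 × 10⁻⁵) = 7.7796 × 10⁻³ rad s⁻¹ → T = 2π/N = 807.65 s = 13.461 min ≈ 13.5 min.

13.5 min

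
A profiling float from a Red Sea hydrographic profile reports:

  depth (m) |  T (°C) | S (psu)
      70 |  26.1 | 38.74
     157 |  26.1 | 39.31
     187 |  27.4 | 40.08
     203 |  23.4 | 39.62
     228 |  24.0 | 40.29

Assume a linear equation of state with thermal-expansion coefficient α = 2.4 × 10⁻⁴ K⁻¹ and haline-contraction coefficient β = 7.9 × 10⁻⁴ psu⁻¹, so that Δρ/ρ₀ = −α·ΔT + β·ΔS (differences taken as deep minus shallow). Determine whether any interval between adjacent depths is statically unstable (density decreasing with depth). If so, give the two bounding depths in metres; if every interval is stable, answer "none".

Evaluate Δρ/ρ₀ = −αΔT + βΔS across each adjacent pair:
  70–157 m: −αΔT+βΔS = −(2.4 × 10⁻⁴)(+0.0)+(7.9 × 10⁻⁴)(+0.57) = 4.5 × 10⁻⁴ → stable
  157–187 m: −αΔT+βΔS = −(2.4 × 10⁻⁴)(+1.3)+(7.9 × 10⁻⁴)(+0.77) = 3.0 × 10⁻⁴ → stable
  187–203 m: −αΔT+βΔS = −(2.4 × 10⁻⁴)(-4.0)+(7.9 × 10⁻⁴)(-0.46) = 6.0 × 10⁻⁴ → stable
  203–228 m: −αΔT+βΔS = −(2.4 × 10⁻⁴)(+0.6)+(7.9 × 10⁻⁴)(+0.67) = 3.9 × 10⁻⁴ → stable
Every interval has Δρ > 0: the column is stably stratified throughout.

none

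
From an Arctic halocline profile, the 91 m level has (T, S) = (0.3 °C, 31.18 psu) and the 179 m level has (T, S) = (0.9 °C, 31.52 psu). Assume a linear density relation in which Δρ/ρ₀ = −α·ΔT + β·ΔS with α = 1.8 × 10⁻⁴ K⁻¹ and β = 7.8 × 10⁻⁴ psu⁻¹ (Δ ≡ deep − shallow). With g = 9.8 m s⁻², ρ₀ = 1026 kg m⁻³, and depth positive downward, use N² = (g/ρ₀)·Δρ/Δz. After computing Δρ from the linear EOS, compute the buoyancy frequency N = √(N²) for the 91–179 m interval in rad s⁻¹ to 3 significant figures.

4.18 × 10⁻³ rad s⁻¹

ΔT = +0.6 K, ΔS = +0.34 psu (deep − shallow).
Δρ/ρ₀ = −αΔT + βΔS = -1.08 × 10⁻⁴ + 2.652 × 10⁻⁴ = 1.572 × 10⁻⁴, so Δρ ≈ 0.1613 kg m⁻³.
N² = (g/ρ₀)·Δρ/Δz = g·(Δρ/ρ₀)/Δz = 9.8 × 1.572 × 10⁻⁴ / 88 = 1.7506 × 10⁻⁵ s⁻².
N = √(1.7506 × 10⁻⁵) = 4.1840 × 10⁻³ rad s⁻¹ ≈ 4.18 × 10⁻³ rad s⁻¹.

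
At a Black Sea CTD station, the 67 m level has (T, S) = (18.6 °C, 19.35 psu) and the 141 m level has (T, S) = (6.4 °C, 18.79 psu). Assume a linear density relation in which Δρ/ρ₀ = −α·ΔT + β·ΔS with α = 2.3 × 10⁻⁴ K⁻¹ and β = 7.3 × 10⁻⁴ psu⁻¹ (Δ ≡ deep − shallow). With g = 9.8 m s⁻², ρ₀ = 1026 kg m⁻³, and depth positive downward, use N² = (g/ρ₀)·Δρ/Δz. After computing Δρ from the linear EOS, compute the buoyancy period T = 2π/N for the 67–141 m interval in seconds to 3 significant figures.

353 s

ΔT = -12.2 K, ΔS = -0.56 psu (deep − shallow).
Δρ/ρ₀ = −αΔT + βΔS = 2.806 × 10⁻³ − 4.088 × 10⁻⁴ = 2.3972 × 10⁻³, so Δρ ≈ 2.460 kg m⁻³.
N² = (g/ρ₀)·Δρ/Δz = g·(Δρ/ρ₀)/Δz = 9.8 × 2.3972 × 10⁻³ / 74 = 3.1747 × 10⁻⁴ s⁻².
N = √(3.1747 × 10⁻⁴) = 0.017818 rad s⁻¹ → T = 2π/N = 352.63 s ≈ 353 s.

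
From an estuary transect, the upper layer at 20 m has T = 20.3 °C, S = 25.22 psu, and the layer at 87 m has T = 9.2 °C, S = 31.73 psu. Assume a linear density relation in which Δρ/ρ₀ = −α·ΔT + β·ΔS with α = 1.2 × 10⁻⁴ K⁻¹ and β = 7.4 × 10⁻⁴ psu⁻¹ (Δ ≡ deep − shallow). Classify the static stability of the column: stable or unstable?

ΔT = 9.2 − 20.3 = -11.1 K and ΔS = 31.73 − 25.22 = +6.51 psu (deep − shallow).
−αΔT = 1.332 × 10⁻³; βΔS = 4.8174 × 10⁻³; sum Δρ/ρ₀ = 6.1494 × 10⁻³.
Δρ/ρ₀ > 0, so Δρ > 0: deeper water is denser → statically stable.

stable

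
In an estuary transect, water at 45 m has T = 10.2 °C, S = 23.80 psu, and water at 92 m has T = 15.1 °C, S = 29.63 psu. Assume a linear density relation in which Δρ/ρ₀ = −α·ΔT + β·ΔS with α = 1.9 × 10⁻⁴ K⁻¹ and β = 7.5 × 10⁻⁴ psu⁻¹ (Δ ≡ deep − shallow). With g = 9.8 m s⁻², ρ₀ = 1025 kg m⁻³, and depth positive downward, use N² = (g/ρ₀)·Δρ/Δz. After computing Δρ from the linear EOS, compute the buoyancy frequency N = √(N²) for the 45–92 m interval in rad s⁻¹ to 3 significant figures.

ΔT = +4.9 K, ΔS = +5.83 psu (deep − shallow).
Δρ/ρ₀ = −αΔT + βΔS = -9.31 × 10⁻⁴ + 4.3725 × 10⁻³ = 3.4415 × 10⁻³, so Δρ ≈ 3.528 kg m⁻³.
N² = (g/ρ₀)·Δρ/Δz = g·(Δρ/ρ₀)/Δz = 9.8 × 3.4415 × 10⁻³ / 47 = 7.1759 × 10⁻⁴ s⁻².
N = √(7.1759 × 10⁻⁴) = 0.026788 rad s⁻¹ ≈ 0.0268 rad s⁻¹.

0.0268 rad s⁻¹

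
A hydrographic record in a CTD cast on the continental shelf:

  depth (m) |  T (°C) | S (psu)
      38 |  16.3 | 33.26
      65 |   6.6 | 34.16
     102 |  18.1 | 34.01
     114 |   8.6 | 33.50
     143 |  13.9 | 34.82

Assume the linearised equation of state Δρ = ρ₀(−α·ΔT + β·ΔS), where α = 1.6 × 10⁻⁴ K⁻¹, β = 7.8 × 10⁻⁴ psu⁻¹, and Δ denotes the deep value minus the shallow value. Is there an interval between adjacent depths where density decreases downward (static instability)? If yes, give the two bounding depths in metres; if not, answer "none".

Evaluate Δρ/ρ₀ = −αΔT + βΔS across each adjacent pair:
  38–65 m: −αΔT+βΔS = −(1.6 × 10⁻⁴)(-9.7)+(7.8 × 10⁻⁴)(+0.90) = 2.3 × 10⁻³ → stable
  65–102 m: −αΔT+βΔS = −(1.6 × 10⁻⁴)(+11.5)+(7.8 × 10⁻⁴)(-0.15) = -2.0 × 10⁻³ → UNSTABLE
  102–114 m: −αΔT+βΔS = −(1.6 × 10⁻⁴)(-9.5)+(7.8 × 10⁻⁴)(-0.51) = 1.1 × 10⁻³ → stable
  114–143 m: −αΔT+βΔS = −(1.6 × 10⁻⁴)(+5.3)+(7.8 × 10⁻⁴)(+1.32) = 1.8 × 10⁻⁴ → stable
The 65–102 m interval has Δρ < 0: lighter water underlies denser water.

65–102 m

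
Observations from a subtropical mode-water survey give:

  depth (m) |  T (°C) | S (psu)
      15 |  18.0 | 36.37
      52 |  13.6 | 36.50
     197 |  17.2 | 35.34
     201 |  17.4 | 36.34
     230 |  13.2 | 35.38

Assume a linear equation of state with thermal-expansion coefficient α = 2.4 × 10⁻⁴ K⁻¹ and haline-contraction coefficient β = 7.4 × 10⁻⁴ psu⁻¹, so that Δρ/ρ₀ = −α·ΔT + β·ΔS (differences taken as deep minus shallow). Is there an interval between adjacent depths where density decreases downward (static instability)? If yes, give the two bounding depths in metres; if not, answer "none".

Evaluate Δρ/ρ₀ = −αΔT + βΔS across each adjacent pair:
  15–52 m: −αΔT+βΔS = −(2.4 × 10⁻⁴)(-4.4)+(7.4 × 10⁻⁴)(+0.13) = 1.2 × 10⁻³ → stable
  52–197 m: −αΔT+βΔS = −(2.4 × 10⁻⁴)(+3.6)+(7.4 × 10⁻⁴)(-1.16) = -1.7 × 10⁻³ → UNSTABLE
  197–201 m: −αΔT+βΔS = −(2.4 × 10⁻⁴)(+0.2)+(7.4 × 10⁻⁴)(+1.00) = 6.9 × 10⁻⁴ → stable
  201–230 m: −αΔT+βΔS = −(2.4 × 10⁻⁴)(-4.2)+(7.4 × 10⁻⁴)(-0.96) = 3.0 × 10⁻⁴ → stable
The 52–197 m interval has Δρ < 0: lighter water underlies denser water.

52–197 m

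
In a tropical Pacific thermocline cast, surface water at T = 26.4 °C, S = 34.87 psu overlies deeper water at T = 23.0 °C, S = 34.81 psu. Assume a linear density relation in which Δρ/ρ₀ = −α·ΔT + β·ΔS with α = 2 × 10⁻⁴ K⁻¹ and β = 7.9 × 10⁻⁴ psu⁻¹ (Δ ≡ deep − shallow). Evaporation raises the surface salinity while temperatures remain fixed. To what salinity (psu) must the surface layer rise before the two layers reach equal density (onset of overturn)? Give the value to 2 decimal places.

Neutral buoyancy requires −α(T_deep − T_surf) + β(S_deep − S_surf′) = 0.
S_surf′ = S_deep − (α/β)·ΔT = 34.81 − (2 × 10⁻⁴/7.9 × 10⁻⁴)·(-3.4) = 35.6708 psu.
Increase required: 35.6708 − 34.87 = 0.8008 psu.

35.67 psu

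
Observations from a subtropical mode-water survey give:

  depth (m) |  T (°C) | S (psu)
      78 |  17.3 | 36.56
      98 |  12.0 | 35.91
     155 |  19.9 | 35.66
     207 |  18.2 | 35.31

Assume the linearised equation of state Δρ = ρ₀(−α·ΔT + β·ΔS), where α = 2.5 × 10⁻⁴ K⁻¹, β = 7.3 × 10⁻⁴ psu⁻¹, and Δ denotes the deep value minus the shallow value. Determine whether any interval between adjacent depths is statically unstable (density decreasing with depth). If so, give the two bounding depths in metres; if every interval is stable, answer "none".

98–155 m

Evaluate Δρ/ρ₀ = −αΔT + βΔS across each adjacent pair:
  78–98 m: −αΔT+βΔS = −(2.5 × 10⁻⁴)(-5.3)+(7.3 × 10⁻⁴)(-0.65) = 8.5 × 10⁻⁴ → stable
  98–155 m: −αΔT+βΔS = −(2.5 × 10⁻⁴)(+7.9)+(7.3 × 10⁻⁴)(-0.25) = -2.2 × 10⁻³ → UNSTABLE
  155–207 m: −αΔT+βΔS = −(2.5 × 10⁻⁴)(-1.7)+(7.3 × 10⁻⁴)(-0.35) = 1.7 × 10⁻⁴ → stable
The 98–155 m interval has Δρ < 0: lighter water underlies denser water.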